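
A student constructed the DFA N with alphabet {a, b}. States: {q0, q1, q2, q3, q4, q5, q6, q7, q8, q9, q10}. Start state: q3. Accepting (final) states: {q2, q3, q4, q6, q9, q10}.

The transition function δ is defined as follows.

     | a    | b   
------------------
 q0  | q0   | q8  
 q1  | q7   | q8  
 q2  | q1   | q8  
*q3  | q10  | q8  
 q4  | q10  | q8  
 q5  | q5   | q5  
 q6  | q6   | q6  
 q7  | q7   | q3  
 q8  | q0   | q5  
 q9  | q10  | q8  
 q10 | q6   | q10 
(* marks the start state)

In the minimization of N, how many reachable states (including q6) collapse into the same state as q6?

2

States {q1,q2,q4,q7,q9} cannot be reached from the start state, so discard them.
P0 = {q3,q6,q10} | {q0,q5,q8}.
On input b, block {q3,q6,q10} splits into {q6,q10} and {q3}.
No further refinement is possible. Final partition (3 blocks): {q6,q10} | {q0,q5,q8} | {q3}.
The equivalence class containing q6 is {q6,q10}, of size 2.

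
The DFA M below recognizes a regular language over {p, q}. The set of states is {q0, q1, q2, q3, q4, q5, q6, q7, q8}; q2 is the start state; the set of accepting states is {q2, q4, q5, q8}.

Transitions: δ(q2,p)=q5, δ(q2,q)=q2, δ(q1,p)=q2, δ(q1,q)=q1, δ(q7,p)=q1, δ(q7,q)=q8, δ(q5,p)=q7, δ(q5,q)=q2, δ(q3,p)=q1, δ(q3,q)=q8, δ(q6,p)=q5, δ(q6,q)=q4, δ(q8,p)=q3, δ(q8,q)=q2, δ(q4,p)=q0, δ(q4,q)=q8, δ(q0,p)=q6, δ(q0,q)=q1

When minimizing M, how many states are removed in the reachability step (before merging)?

3

BFS from q2 reaches {q1, q2, q3, q5, q7, q8}; the 3 state(s) q0, q4, q6 are never visited.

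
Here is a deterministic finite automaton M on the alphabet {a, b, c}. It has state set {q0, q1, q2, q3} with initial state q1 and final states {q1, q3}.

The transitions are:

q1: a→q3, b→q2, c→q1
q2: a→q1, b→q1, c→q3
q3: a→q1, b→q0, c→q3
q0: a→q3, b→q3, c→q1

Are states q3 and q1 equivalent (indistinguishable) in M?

Yes

Every state is reachable, so we keep all 4.
Initial partition by acceptance: {q1,q3} | {q0,q2}.
The partition is now stable with 2 blocks: {q1,q3} | {q0,q2}.
q3 and q1 lie in the same block of the stable partition, so they are equivalent — no string distinguishes them.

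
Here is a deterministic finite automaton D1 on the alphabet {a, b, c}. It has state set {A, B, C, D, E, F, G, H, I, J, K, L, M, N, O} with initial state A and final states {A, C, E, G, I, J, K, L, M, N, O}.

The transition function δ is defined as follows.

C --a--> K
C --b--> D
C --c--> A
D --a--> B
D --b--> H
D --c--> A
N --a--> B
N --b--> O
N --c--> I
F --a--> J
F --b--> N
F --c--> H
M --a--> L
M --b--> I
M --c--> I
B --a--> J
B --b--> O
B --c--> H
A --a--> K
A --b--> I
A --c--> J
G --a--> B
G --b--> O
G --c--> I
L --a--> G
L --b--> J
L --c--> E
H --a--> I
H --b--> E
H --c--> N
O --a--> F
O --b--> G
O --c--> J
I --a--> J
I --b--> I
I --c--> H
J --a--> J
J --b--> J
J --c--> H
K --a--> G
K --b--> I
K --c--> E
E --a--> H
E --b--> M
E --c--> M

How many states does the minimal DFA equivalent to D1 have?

7

Reachable states from the start: {A,B,E,F,G,H,I,J,K,L,M,N,O}. Unreachable: {C,D} — drop them.
P0 = {A,E,G,I,J,K,L,M,N,O} | {B,F,H}.
Refine {A,E,G,I,J,K,L,M,N,O} on symbol a: members go to different blocks, giving {A,I,J,K,L,M} and {E,G,N,O}.
Refine {A,I,J,K,L,M} on symbol a: members go to different blocks, giving {A,I,J,M} and {K,L}.
On input a, block {A,I,J,M} splits into {A,M} and {I,J}.
Refine {B,F,H} on symbol c: members go to different blocks, giving {B,F} and {H}.
Split {E,G,N,O} by δ(·,a) → {G,N,O} and {E}.
The partition is now stable with 7 blocks: {A,M} | {B,F} | {G,N,O} | {K,L} | {I,J} | {H} | {E}.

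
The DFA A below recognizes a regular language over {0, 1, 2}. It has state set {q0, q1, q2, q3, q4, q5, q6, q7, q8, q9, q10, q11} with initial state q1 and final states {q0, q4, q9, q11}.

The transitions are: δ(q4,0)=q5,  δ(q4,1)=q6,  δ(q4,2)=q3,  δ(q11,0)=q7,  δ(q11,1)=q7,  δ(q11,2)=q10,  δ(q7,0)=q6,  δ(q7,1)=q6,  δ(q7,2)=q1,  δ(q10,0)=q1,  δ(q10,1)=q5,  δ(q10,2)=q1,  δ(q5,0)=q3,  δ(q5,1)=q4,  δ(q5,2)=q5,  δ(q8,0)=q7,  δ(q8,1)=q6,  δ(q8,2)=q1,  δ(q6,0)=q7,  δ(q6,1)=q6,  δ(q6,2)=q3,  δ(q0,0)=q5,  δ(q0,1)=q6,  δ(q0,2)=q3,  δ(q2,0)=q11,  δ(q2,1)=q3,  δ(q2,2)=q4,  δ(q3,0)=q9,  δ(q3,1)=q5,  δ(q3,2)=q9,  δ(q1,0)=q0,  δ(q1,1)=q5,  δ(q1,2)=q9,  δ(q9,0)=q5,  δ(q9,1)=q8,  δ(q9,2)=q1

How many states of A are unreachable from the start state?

3

BFS from q1 reaches {q0, q1, q3, q4, q5, q6, q7, q8, q9}; the 3 state(s) q2, q10, q11 are never visited.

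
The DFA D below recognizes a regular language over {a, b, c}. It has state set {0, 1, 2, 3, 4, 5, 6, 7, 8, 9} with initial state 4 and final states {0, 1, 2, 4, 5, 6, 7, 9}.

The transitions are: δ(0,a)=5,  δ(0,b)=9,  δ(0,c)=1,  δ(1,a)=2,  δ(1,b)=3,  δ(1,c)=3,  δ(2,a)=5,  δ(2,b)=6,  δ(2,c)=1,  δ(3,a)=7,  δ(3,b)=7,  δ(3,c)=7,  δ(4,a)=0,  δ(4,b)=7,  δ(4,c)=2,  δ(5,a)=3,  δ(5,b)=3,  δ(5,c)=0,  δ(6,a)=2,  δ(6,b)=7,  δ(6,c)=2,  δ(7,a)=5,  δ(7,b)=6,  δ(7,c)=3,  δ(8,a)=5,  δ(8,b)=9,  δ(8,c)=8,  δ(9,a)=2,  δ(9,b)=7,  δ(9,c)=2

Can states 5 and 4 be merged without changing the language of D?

No

States {8} cannot be reached from the start state, so discard them.
Initial partition by acceptance: {0,1,2,4,5,6,7,9} | {3}.
Split {0,1,2,4,5,6,7,9} by δ(·,a) → {0,1,2,4,6,7,9} and {5}.
On input a, block {0,1,2,4,6,7,9} splits into {1,4,6,9} and {0,2,7}.
Refine {1,4,6,9} on symbol b: members go to different blocks, giving {4,6,9} and {1}.
Refine {0,2,7} on symbol c: members go to different blocks, giving {0,2} and {7}.
No further refinement is possible. Final partition (6 blocks): {4,6,9} | {3} | {5} | {0,2} | {1} | {7}.
5 and 4 end up in different blocks, so they are distinguishable. For instance, the string 'a' is accepted from only 4.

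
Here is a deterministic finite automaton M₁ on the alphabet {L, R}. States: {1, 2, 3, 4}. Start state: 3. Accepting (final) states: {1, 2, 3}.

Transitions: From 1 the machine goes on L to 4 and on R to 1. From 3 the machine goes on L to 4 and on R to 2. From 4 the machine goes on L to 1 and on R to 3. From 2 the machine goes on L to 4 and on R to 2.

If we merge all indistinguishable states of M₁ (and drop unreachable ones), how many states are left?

All states are reachable from the start state.
P0 = {1,2,3} | {4}.
No further refinement is possible. Final partition (2 blocks): {1,2,3} | {4}.

2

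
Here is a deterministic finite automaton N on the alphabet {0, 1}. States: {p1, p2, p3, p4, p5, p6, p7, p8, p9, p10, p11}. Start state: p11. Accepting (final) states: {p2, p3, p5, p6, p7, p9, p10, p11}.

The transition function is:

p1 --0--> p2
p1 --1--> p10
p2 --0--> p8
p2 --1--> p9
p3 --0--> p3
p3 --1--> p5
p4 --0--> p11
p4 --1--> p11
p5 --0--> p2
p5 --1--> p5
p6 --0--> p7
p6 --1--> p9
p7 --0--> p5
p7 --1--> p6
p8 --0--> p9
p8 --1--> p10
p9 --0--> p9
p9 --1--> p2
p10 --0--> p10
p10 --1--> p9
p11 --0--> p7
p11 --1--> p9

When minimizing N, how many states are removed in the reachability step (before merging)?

Starting at p11 and following transitions, the reachable set is {p2, p5, p6, p7, p8, p9, p10, p11}. That leaves p1, p3, p4 unreachable — 3 in total.

3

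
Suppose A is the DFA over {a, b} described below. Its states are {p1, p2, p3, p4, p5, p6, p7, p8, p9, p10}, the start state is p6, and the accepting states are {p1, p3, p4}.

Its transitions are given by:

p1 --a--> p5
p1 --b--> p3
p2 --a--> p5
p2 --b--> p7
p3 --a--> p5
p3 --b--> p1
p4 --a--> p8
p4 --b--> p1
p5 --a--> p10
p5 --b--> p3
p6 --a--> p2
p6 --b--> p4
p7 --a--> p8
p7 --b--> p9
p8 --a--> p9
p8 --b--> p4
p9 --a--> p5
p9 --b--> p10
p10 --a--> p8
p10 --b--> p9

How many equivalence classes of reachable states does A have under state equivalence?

3

All states are reachable from the start state.
Start with accepting vs non-accepting: {p1,p3,p4} | {p2,p5,p6,p7,p8,p9,p10}.
Split {p2,p5,p6,p7,p8,p9,p10} by δ(·,b) → {p2,p7,p9,p10} and {p5,p6,p8}.
Stable partition: {p1,p3,p4} | {p2,p7,p9,p10} | {p5,p6,p8} — 3 equivalence classes.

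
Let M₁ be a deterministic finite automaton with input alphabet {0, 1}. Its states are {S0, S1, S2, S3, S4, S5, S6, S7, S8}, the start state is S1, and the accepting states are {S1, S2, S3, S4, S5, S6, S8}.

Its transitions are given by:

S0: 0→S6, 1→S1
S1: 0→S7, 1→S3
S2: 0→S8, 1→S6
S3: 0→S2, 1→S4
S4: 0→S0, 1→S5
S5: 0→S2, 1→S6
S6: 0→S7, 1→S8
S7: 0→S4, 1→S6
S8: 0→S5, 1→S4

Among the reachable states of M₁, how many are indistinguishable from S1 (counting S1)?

3

Every state is reachable, so we keep all 9.
Initial partition by acceptance: {S1,S2,S3,S4,S5,S6,S8} | {S0,S7}.
Split {S1,S2,S3,S4,S5,S6,S8} by δ(·,0) → {S2,S3,S5,S8} and {S1,S4,S6}.
Stable partition: {S2,S3,S5,S8} | {S0,S7} | {S1,S4,S6} — 3 equivalence classes.
The equivalence class containing S1 is {S1,S4,S6}, of size 3.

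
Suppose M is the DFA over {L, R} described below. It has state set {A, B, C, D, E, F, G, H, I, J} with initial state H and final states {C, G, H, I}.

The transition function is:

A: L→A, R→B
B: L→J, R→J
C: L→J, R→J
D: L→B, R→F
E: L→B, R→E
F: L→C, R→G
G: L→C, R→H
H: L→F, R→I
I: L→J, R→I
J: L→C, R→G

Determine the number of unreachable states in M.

No path from H leads to A, B, D, E; the other 6 states are all reachable.

4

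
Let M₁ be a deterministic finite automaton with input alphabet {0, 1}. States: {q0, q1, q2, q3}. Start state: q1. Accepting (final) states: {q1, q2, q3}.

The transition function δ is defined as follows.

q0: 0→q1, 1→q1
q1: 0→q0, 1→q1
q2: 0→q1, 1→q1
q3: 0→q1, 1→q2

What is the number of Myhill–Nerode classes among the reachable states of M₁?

Reachable states from the start: {q0,q1}. Unreachable: {q2,q3} — drop them.
P0 = {q1} | {q0}.
The partition is now stable with 2 blocks: {q1} | {q0}.

2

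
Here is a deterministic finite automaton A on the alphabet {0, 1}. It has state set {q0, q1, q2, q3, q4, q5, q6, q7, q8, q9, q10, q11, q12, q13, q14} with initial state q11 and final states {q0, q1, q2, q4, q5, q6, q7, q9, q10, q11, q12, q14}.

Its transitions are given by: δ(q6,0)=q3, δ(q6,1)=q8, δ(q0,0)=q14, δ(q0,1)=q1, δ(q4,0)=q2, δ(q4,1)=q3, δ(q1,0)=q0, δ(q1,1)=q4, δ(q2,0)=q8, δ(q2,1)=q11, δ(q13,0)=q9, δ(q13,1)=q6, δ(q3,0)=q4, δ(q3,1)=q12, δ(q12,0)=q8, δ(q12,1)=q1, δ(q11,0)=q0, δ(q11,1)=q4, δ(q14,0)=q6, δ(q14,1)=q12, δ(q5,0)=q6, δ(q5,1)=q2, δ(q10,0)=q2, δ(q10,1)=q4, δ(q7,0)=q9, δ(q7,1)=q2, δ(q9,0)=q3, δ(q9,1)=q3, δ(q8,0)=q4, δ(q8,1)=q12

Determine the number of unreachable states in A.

5

BFS from q11 reaches {q0, q1, q2, q3, q4, q6, q8, q11, q12, q14}; the 5 state(s) q5, q7, q9, q10, q13 are never visited.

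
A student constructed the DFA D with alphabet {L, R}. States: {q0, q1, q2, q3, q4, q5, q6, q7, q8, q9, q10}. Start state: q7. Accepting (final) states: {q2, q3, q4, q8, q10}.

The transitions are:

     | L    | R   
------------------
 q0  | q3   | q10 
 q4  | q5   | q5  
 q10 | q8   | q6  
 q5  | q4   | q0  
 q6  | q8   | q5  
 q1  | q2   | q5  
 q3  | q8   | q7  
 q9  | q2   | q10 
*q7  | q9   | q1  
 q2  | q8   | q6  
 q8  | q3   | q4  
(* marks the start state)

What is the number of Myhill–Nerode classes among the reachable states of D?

10

All states are reachable from the start state.
Initial partition by acceptance: {q2,q3,q4,q8,q10} | {q0,q1,q5,q6,q7,q9}.
Split {q2,q3,q4,q8,q10} by δ(·,L) → {q2,q3,q8,q10} and {q4}.
Split {q2,q3,q8,q10} by δ(·,R) → {q2,q3,q10} and {q8}.
On input L, block {q0,q1,q5,q6,q7,q9} splits into {q0,q1,q9} and {q5} and {q6} and {q7}.
Split {q2,q3,q10} by δ(·,R) → {q2,q10} and {q3}.
Refine {q0,q1,q9} on symbol L: members go to different blocks, giving {q1,q9} and {q0}.
Split {q1,q9} by δ(·,R) → {q1} and {q9}.
Stable partition: {q2,q10} | {q1} | {q4} | {q8} | {q5} | {q6} | {q7} | {q3} | {q0} | {q9} — 10 equivalence classes.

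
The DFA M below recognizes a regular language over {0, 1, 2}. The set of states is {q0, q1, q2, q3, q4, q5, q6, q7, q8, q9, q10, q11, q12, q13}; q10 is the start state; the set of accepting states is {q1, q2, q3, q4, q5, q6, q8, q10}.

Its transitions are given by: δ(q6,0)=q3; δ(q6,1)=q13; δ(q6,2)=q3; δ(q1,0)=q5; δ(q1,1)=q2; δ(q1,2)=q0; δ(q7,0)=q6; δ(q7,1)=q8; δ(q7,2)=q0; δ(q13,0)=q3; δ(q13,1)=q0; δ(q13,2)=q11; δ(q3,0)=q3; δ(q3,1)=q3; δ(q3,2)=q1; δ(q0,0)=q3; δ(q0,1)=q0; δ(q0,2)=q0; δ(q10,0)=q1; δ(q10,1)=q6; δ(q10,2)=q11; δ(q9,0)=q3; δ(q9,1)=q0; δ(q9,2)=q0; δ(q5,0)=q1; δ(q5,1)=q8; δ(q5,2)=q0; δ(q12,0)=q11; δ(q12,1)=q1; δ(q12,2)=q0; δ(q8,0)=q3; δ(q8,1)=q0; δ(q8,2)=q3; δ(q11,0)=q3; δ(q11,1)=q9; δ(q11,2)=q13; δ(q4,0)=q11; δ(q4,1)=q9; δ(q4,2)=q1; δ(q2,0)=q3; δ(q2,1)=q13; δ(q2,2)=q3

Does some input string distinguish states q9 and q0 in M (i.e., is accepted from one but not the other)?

Reachable states from the start: {q0,q1,q2,q3,q5,q6,q8,q9,q10,q11,q13}. Unreachable: {q4,q7,q12} — drop them.
P0 = {q1,q2,q3,q5,q6,q8,q10} | {q0,q9,q11,q13}.
On input 1, block {q1,q2,q3,q5,q6,q8,q10} splits into {q1,q3,q5,q10} and {q2,q6,q8}.
Refine {q1,q3,q5,q10} on symbol 1: members go to different blocks, giving {q1,q5,q10} and {q3}.
Stable partition: {q1,q5,q10} | {q0,q9,q11,q13} | {q2,q6,q8} | {q3} — 4 equivalence classes.
q9 and q0 lie in the same block of the stable partition, so they are equivalent — no string distinguishes them.

No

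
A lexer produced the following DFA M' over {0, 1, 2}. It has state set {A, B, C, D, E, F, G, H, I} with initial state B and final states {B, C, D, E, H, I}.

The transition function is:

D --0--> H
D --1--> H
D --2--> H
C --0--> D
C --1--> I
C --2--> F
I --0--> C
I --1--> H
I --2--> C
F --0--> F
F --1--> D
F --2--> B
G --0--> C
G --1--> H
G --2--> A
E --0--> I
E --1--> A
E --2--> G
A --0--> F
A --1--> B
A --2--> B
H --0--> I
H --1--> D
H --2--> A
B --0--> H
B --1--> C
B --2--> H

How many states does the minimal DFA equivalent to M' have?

States {E,G} cannot be reached from the start state, so discard them.
P0 = {B,C,D,H,I} | {A,F}.
Refine {B,C,D,H,I} on symbol 2: members go to different blocks, giving {B,D,I} and {C,H}.
No further refinement is possible. Final partition (3 blocks): {B,D,I} | {A,F} | {C,H}.

3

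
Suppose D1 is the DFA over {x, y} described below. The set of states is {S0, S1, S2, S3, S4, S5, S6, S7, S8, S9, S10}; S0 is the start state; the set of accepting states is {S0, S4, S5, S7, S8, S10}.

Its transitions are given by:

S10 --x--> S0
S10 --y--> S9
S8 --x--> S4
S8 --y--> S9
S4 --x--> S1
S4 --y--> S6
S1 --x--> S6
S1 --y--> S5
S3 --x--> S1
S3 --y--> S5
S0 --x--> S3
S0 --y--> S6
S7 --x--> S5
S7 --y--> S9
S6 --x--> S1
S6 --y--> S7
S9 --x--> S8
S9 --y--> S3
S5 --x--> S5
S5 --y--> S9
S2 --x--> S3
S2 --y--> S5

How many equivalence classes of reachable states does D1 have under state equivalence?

Reachable states from the start: {S0,S1,S3,S4,S5,S6,S7,S8,S9}. Unreachable: {S2,S10} — drop them.
P0 = {S0,S4,S5,S7,S8} | {S1,S3,S6,S9}.
Refine {S0,S4,S5,S7,S8} on symbol x: members go to different blocks, giving {S5,S7,S8} and {S0,S4}.
Split {S5,S7,S8} by δ(·,x) → {S5,S7} and {S8}.
Refine {S1,S3,S6,S9} on symbol x: members go to different blocks, giving {S1,S3,S6} and {S9}.
No further refinement is possible. Final partition (5 blocks): {S5,S7} | {S1,S3,S6} | {S0,S4} | {S8} | {S9}.

5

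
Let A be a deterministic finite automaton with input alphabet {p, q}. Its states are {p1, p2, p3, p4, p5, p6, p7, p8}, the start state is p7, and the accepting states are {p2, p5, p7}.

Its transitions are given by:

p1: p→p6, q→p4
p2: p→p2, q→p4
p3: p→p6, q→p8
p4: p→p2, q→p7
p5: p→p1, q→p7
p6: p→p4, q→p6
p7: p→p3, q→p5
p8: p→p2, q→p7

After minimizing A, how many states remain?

5

All states are reachable from the start state.
Initial partition by acceptance: {p2,p5,p7} | {p1,p3,p4,p6,p8}.
Refine {p2,p5,p7} on symbol p: members go to different blocks, giving {p5,p7} and {p2}.
On input p, block {p1,p3,p4,p6,p8} splits into {p1,p3,p6} and {p4,p8}.
On input p, block {p1,p3,p6} splits into {p1,p3} and {p6}.
Stable partition: {p5,p7} | {p1,p3} | {p2} | {p4,p8} | {p6} — 5 equivalence classes.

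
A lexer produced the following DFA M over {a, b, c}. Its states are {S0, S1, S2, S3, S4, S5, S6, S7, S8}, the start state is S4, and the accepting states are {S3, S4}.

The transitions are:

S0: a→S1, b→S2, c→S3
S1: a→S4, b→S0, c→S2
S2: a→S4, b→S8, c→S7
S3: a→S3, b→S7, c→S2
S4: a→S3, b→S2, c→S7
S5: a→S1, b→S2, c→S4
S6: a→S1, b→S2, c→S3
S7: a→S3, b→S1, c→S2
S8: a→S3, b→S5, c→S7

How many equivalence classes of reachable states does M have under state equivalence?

4

First remove the unreachable states {S6}; 8 states remain.
Start with accepting vs non-accepting: {S3,S4} | {S0,S1,S2,S5,S7,S8}.
Refine {S0,S1,S2,S5,S7,S8} on symbol a: members go to different blocks, giving {S1,S2,S7,S8} and {S0,S5}.
On input b, block {S1,S2,S7,S8} splits into {S1,S8} and {S2,S7}.
No further refinement is possible. Final partition (4 blocks): {S3,S4} | {S1,S8} | {S0,S5} | {S2,S7}.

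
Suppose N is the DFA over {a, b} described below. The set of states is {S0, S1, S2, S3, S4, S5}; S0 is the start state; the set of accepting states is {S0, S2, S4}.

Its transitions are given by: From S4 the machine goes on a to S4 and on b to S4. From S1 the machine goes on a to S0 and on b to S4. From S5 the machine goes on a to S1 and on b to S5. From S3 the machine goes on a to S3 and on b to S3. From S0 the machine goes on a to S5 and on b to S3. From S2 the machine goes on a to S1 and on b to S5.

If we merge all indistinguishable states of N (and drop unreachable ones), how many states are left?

5

First remove the unreachable states {S2}; 5 states remain.
Start with accepting vs non-accepting: {S0,S4} | {S1,S3,S5}.
On input a, block {S0,S4} splits into {S0} and {S4}.
Refine {S1,S3,S5} on symbol a: members go to different blocks, giving {S3,S5} and {S1}.
Split {S3,S5} by δ(·,a) → {S3} and {S5}.
No further refinement is possible. Final partition (5 blocks): {S0} | {S3} | {S4} | {S1} | {S5}.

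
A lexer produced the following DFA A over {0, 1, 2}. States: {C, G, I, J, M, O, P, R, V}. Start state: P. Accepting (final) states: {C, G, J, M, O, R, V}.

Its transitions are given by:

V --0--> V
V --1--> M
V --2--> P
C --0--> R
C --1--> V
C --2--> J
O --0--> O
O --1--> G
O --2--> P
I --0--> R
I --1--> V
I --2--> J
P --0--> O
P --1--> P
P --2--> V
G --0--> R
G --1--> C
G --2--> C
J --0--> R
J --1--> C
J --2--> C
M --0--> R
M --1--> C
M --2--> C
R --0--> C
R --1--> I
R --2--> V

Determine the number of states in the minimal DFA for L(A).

All states are reachable from the start state.
Start with accepting vs non-accepting: {C,G,J,M,O,R,V} | {I,P}.
Split {C,G,J,M,O,R,V} by δ(·,1) → {C,G,J,M,O,V} and {R}.
Refine {C,G,J,M,O,V} on symbol 0: members go to different blocks, giving {C,G,J,M} and {O,V}.
Refine {C,G,J,M} on symbol 1: members go to different blocks, giving {G,J,M} and {C}.
On input 0, block {I,P} splits into {P} and {I}.
Stable partition: {G,J,M} | {P} | {R} | {O,V} | {C} | {I} — 6 equivalence classes.

6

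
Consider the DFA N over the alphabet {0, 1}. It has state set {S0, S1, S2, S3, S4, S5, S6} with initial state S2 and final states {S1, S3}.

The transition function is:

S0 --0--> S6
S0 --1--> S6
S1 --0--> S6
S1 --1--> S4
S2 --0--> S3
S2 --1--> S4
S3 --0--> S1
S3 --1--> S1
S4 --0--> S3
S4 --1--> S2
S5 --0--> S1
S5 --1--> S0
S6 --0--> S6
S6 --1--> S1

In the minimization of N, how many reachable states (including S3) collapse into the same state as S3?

1

States {S0,S5} cannot be reached from the start state, so discard them.
Start with accepting vs non-accepting: {S1,S3} | {S2,S4,S6}.
Refine {S1,S3} on symbol 0: members go to different blocks, giving {S1} and {S3}.
On input 0, block {S2,S4,S6} splits into {S2,S4} and {S6}.
Stable partition: {S1} | {S2,S4} | {S3} | {S6} — 4 equivalence classes.
The equivalence class containing S3 is {S3}, of size 1.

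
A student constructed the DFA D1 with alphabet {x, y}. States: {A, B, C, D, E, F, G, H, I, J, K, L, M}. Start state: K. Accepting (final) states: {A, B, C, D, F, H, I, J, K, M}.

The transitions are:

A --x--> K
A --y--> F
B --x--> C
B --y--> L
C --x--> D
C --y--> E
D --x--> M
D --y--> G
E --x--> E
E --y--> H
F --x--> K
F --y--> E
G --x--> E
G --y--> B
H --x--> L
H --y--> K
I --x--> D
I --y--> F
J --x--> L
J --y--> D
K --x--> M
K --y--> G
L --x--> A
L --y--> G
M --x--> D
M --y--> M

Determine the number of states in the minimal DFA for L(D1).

9

First remove the unreachable states {I,J}; 11 states remain.
P0 = {A,B,C,D,F,H,K,M} | {E,G,L}.
Split {A,B,C,D,F,H,K,M} by δ(·,x) → {A,B,C,D,F,K,M} and {H}.
Refine {A,B,C,D,F,K,M} on symbol y: members go to different blocks, giving {B,C,D,F,K} and {A,M}.
Refine {B,C,D,F,K} on symbol x: members go to different blocks, giving {B,C,F} and {D,K}.
Refine {B,C,F} on symbol x: members go to different blocks, giving {C,F} and {B}.
On input x, block {E,G,L} splits into {E,G} and {L}.
Refine {E,G} on symbol y: members go to different blocks, giving {E} and {G}.
Refine {A,M} on symbol y: members go to different blocks, giving {A} and {M}.
Stable partition: {C,F} | {E} | {H} | {A} | {D,K} | {B} | {L} | {G} | {M} — 9 equivalence classes.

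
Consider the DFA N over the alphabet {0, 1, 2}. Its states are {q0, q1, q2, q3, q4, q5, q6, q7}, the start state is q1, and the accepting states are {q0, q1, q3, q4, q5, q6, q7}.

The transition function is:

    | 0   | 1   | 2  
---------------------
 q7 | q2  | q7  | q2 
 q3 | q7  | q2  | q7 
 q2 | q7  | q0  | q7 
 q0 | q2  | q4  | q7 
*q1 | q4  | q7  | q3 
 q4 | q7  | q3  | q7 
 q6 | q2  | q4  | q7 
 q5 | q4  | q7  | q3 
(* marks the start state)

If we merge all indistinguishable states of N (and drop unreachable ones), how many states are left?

6

First remove the unreachable states {q5,q6}; 6 states remain.
Start with accepting vs non-accepting: {q0,q1,q3,q4,q7} | {q2}.
Refine {q0,q1,q3,q4,q7} on symbol 0: members go to different blocks, giving {q1,q3,q4} and {q0,q7}.
On input 0, block {q1,q3,q4} splits into {q3,q4} and {q1}.
Refine {q3,q4} on symbol 1: members go to different blocks, giving {q3} and {q4}.
Refine {q0,q7} on symbol 1: members go to different blocks, giving {q0} and {q7}.
The partition is now stable with 6 blocks: {q3} | {q2} | {q0} | {q1} | {q4} | {q7}.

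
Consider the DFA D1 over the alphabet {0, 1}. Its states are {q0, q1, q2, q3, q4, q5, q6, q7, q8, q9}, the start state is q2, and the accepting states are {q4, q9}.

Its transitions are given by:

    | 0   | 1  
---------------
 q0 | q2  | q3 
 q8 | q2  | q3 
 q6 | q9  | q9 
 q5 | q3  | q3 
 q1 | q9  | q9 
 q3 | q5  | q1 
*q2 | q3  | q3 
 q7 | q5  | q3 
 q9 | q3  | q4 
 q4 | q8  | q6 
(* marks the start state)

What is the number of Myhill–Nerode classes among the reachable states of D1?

States {q0,q7} cannot be reached from the start state, so discard them.
Start with accepting vs non-accepting: {q4,q9} | {q1,q2,q3,q5,q6,q8}.
Refine {q4,q9} on symbol 1: members go to different blocks, giving {q4} and {q9}.
Split {q1,q2,q3,q5,q6,q8} by δ(·,0) → {q2,q3,q5,q8} and {q1,q6}.
Split {q2,q3,q5,q8} by δ(·,1) → {q2,q5,q8} and {q3}.
On input 0, block {q2,q5,q8} splits into {q2,q5} and {q8}.
The partition is now stable with 6 blocks: {q4} | {q2,q5} | {q9} | {q1,q6} | {q3} | {q8}.

6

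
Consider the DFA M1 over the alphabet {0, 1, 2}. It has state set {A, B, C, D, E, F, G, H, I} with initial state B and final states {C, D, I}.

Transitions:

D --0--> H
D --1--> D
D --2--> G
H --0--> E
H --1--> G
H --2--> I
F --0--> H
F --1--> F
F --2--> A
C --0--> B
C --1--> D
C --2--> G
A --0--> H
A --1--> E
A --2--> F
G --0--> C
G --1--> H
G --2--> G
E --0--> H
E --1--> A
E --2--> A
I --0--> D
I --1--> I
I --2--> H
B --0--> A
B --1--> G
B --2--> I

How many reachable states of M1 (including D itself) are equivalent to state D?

2

All states are reachable from the start state.
Initial partition by acceptance: {C,D,I} | {A,B,E,F,G,H}.
On input 0, block {C,D,I} splits into {C,D} and {I}.
On input 0, block {A,B,E,F,G,H} splits into {A,B,E,F,H} and {G}.
Refine {A,B,E,F,H} on symbol 1: members go to different blocks, giving {A,E,F} and {B,H}.
No further refinement is possible. Final partition (5 blocks): {C,D} | {A,E,F} | {I} | {G} | {B,H}.
The equivalence class containing D is {C,D}, of size 2.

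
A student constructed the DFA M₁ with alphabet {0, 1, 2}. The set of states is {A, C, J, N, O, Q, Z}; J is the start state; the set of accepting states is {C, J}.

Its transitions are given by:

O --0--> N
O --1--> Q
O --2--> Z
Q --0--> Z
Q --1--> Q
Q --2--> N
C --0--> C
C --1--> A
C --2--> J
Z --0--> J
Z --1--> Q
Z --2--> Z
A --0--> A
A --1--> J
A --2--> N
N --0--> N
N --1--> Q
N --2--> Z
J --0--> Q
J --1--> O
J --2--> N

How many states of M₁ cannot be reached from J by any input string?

2

Starting at J and following transitions, the reachable set is {J, N, O, Q, Z}. That leaves A, C unreachable — 2 in total.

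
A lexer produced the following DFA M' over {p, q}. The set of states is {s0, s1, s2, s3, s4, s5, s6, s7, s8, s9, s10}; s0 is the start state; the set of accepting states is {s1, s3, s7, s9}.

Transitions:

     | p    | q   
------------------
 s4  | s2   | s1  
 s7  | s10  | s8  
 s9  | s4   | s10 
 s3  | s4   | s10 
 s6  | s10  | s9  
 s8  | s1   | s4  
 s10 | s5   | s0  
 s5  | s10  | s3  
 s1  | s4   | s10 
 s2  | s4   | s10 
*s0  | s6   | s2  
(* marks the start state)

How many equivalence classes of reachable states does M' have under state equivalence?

States {s7,s8} cannot be reached from the start state, so discard them.
Start with accepting vs non-accepting: {s1,s3,s9} | {s0,s2,s4,s5,s6,s10}.
On input q, block {s0,s2,s4,s5,s6,s10} splits into {s0,s2,s10} and {s4,s5,s6}.
The partition is now stable with 3 blocks: {s1,s3,s9} | {s0,s2,s10} | {s4,s5,s6}.

3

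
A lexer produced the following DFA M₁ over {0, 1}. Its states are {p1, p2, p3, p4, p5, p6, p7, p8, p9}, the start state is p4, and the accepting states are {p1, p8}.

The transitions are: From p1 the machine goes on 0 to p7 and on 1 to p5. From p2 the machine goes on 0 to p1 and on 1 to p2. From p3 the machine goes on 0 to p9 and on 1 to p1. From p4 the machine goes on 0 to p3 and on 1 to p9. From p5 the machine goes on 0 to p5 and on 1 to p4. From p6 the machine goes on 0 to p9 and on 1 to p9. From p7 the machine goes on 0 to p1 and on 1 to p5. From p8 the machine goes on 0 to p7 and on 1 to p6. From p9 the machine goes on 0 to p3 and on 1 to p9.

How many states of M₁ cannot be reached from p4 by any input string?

3

Starting at p4 and following transitions, the reachable set is {p1, p3, p4, p5, p7, p9}. That leaves p2, p6, p8 unreachable — 3 in total.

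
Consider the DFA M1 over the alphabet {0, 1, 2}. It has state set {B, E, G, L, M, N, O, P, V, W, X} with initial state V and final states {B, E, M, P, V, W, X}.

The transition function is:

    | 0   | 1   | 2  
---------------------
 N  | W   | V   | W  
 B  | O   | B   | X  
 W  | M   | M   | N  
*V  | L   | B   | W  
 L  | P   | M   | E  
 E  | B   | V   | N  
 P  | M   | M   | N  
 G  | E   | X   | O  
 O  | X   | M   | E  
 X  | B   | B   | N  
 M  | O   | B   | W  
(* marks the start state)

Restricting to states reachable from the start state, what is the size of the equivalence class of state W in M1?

4

First remove the unreachable states {G}; 10 states remain.
Start with accepting vs non-accepting: {B,E,M,P,V,W,X} | {L,N,O}.
Refine {B,E,M,P,V,W,X} on symbol 0: members go to different blocks, giving {E,P,W,X} and {B,M,V}.
No further refinement is possible. Final partition (3 blocks): {E,P,W,X} | {L,N,O} | {B,M,V}.
The equivalence class containing W is {E,P,W,X}, of size 4.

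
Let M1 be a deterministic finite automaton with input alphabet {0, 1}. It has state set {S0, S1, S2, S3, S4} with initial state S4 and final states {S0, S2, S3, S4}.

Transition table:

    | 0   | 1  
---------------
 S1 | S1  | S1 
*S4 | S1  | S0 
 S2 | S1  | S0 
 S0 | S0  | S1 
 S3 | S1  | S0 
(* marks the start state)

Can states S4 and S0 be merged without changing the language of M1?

No

Reachable states from the start: {S0,S1,S4}. Unreachable: {S2,S3} — drop them.
P0 = {S0,S4} | {S1}.
Split {S0,S4} by δ(·,0) → {S0} and {S4}.
No further refinement is possible. Final partition (3 blocks): {S0} | {S1} | {S4}.
S4 and S0 end up in different blocks, so they are distinguishable. For instance, the string '0' is accepted from only S0.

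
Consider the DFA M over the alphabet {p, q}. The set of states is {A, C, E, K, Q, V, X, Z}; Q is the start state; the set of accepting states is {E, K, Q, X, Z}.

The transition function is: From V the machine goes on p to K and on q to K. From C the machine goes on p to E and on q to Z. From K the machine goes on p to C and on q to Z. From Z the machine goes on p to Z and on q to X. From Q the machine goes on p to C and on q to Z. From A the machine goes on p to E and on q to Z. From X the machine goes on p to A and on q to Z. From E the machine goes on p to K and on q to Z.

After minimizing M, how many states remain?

States {V} cannot be reached from the start state, so discard them.
Start with accepting vs non-accepting: {E,K,Q,X,Z} | {A,C}.
Refine {E,K,Q,X,Z} on symbol p: members go to different blocks, giving {K,Q,X} and {E,Z}.
On input p, block {E,Z} splits into {E} and {Z}.
Stable partition: {K,Q,X} | {A,C} | {E} | {Z} — 4 equivalence classes.

4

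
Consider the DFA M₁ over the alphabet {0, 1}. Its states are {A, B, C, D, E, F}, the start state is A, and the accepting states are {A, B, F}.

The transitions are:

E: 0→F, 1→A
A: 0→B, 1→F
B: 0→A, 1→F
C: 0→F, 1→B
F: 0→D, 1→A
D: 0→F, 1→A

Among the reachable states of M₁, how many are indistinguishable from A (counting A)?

First remove the unreachable states {C,E}; 4 states remain.
Initial partition by acceptance: {A,B,F} | {D}.
On input 0, block {A,B,F} splits into {A,B} and {F}.
The partition is now stable with 3 blocks: {A,B} | {D} | {F}.
The equivalence class containing A is {A,B}, of size 2.

2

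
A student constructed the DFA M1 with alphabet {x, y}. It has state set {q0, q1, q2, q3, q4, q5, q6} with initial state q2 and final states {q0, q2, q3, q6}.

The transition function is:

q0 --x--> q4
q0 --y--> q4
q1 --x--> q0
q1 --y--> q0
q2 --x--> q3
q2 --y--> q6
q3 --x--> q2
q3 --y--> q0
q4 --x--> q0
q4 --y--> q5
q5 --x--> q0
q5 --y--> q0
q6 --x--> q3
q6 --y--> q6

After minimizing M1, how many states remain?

First remove the unreachable states {q1}; 6 states remain.
Start with accepting vs non-accepting: {q0,q2,q3,q6} | {q4,q5}.
Refine {q0,q2,q3,q6} on symbol x: members go to different blocks, giving {q2,q3,q6} and {q0}.
Refine {q2,q3,q6} on symbol y: members go to different blocks, giving {q2,q6} and {q3}.
Refine {q4,q5} on symbol y: members go to different blocks, giving {q4} and {q5}.
Stable partition: {q2,q6} | {q4} | {q0} | {q3} | {q5} — 5 equivalence classes.

5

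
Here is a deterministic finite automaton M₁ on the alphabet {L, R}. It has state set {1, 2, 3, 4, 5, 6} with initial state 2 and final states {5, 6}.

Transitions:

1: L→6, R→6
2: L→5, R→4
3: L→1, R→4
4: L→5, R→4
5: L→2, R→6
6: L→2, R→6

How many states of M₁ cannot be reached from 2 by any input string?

2

No path from 2 leads to 1, 3; the other 4 states are all reachable.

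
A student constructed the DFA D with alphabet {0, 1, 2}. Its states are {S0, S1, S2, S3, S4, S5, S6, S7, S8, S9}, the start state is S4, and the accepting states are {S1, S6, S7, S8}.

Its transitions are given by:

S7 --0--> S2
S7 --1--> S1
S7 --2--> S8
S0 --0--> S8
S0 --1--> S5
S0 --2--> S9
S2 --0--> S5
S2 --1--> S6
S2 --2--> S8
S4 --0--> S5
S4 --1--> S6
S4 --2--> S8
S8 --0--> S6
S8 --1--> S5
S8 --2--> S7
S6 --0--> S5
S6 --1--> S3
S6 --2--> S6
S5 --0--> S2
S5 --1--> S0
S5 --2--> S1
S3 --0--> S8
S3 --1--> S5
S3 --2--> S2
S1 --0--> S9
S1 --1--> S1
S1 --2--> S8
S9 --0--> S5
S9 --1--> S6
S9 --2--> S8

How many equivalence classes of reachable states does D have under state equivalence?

6

All states are reachable from the start state.
Start with accepting vs non-accepting: {S1,S6,S7,S8} | {S0,S2,S3,S4,S5,S9}.
Split {S1,S6,S7,S8} by δ(·,0) → {S1,S6,S7} and {S8}.
Split {S1,S6,S7} by δ(·,1) → {S1,S7} and {S6}.
Refine {S0,S2,S3,S4,S5,S9} on symbol 0: members go to different blocks, giving {S2,S4,S5,S9} and {S0,S3}.
On input 1, block {S2,S4,S5,S9} splits into {S2,S4,S9} and {S5}.
Stable partition: {S1,S7} | {S2,S4,S9} | {S8} | {S6} | {S0,S3} | {S5} — 6 equivalence classes.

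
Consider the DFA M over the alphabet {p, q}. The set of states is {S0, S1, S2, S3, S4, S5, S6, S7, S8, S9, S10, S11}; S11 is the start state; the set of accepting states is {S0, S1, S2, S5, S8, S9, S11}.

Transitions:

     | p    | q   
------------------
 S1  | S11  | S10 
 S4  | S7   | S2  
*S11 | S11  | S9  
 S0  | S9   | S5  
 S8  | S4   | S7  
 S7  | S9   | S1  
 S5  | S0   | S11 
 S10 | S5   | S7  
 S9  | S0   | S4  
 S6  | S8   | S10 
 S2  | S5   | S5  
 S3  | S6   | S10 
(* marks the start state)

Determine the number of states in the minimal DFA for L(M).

First remove the unreachable states {S3,S6,S8}; 9 states remain.
Start with accepting vs non-accepting: {S0,S1,S2,S5,S9,S11} | {S4,S7,S10}.
Split {S0,S1,S2,S5,S9,S11} by δ(·,q) → {S0,S2,S5,S11} and {S1,S9}.
Refine {S0,S2,S5,S11} on symbol p: members go to different blocks, giving {S2,S5,S11} and {S0}.
On input p, block {S2,S5,S11} splits into {S2,S11} and {S5}.
Split {S2,S11} by δ(·,p) → {S2} and {S11}.
On input p, block {S4,S7,S10} splits into {S4} and {S7} and {S10}.
On input p, block {S1,S9} splits into {S1} and {S9}.
The partition is now stable with 9 blocks: {S2} | {S4} | {S1} | {S0} | {S5} | {S11} | {S7} | {S10} | {S9}.

9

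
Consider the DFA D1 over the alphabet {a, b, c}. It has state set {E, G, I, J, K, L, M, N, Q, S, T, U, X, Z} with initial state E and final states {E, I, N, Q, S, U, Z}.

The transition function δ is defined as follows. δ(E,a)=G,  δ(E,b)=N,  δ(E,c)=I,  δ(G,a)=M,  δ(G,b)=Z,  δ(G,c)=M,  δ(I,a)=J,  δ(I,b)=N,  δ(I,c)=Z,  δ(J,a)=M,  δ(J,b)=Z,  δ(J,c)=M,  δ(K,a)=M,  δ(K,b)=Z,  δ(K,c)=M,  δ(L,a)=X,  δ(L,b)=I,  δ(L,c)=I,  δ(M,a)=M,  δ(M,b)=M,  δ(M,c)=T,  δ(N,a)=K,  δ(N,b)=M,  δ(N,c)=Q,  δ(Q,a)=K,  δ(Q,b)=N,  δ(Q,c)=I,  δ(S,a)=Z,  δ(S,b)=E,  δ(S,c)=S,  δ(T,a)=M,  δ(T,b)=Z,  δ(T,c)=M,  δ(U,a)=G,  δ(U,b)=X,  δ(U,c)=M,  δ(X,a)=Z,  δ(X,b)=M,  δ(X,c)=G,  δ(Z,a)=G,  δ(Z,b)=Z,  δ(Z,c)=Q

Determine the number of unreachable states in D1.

4

Starting at E and following transitions, the reachable set is {E, G, I, J, K, M, N, Q, T, Z}. That leaves L, S, U, X unreachable — 4 in total.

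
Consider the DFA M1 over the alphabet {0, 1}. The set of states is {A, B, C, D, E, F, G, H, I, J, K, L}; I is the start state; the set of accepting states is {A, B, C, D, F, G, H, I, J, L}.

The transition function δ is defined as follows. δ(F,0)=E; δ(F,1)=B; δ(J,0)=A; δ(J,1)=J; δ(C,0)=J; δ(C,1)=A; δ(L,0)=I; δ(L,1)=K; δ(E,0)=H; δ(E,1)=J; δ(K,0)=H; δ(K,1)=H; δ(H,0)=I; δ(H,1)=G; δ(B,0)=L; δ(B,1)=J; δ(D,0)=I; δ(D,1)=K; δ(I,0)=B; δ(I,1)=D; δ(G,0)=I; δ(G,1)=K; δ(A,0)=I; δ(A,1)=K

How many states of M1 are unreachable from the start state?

BFS from I reaches {A, B, D, G, H, I, J, K, L}; the 3 state(s) C, E, F are never visited.

3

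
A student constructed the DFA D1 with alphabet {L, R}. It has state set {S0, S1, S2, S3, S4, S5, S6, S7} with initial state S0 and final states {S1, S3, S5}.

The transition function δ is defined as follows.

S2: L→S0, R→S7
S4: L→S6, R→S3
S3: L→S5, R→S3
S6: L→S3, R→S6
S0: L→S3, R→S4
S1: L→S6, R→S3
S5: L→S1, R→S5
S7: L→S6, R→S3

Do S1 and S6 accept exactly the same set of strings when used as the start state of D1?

No

States {S2,S7} cannot be reached from the start state, so discard them.
P0 = {S1,S3,S5} | {S0,S4,S6}.
Refine {S1,S3,S5} on symbol L: members go to different blocks, giving {S3,S5} and {S1}.
On input L, block {S3,S5} splits into {S3} and {S5}.
On input L, block {S0,S4,S6} splits into {S0,S6} and {S4}.
Split {S0,S6} by δ(·,R) → {S0} and {S6}.
Stable partition: {S3} | {S0} | {S1} | {S5} | {S4} | {S6} — 6 equivalence classes.
S1 and S6 end up in different blocks, so they are distinguishable. For instance, the string 'ε' is accepted from only S1.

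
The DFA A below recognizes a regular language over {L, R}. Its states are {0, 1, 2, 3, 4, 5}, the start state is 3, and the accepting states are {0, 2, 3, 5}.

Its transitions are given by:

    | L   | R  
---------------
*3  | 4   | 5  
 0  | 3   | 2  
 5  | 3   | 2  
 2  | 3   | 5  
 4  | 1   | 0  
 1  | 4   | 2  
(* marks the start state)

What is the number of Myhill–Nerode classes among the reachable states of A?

Every state is reachable, so we keep all 6.
Initial partition by acceptance: {0,2,3,5} | {1,4}.
On input L, block {0,2,3,5} splits into {0,2,5} and {3}.
No further refinement is possible. Final partition (3 blocks): {0,2,5} | {1,4} | {3}.

3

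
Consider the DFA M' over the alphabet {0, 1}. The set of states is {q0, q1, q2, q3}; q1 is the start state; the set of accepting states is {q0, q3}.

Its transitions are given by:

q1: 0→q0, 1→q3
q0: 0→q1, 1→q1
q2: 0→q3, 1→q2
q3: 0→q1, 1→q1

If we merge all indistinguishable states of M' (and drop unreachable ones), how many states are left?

First remove the unreachable states {q2}; 3 states remain.
P0 = {q0,q3} | {q1}.
No further refinement is possible. Final partition (2 blocks): {q0,q3} | {q1}.

2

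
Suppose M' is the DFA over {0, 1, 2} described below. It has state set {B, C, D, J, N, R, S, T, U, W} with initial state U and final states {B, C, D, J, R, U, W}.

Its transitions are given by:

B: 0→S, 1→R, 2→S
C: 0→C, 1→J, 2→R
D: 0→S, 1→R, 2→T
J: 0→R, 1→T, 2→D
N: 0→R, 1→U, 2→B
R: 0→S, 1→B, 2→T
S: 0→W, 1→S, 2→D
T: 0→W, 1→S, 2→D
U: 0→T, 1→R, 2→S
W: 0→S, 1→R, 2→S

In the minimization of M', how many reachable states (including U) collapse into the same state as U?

5

Reachable states from the start: {B,D,R,S,T,U,W}. Unreachable: {C,J,N} — drop them.
Initial partition by acceptance: {B,D,R,U,W} | {S,T}.
Stable partition: {B,D,R,U,W} | {S,T} — 2 equivalence classes.
State U belongs to the block {B,D,R,U,W}, which has 5 states.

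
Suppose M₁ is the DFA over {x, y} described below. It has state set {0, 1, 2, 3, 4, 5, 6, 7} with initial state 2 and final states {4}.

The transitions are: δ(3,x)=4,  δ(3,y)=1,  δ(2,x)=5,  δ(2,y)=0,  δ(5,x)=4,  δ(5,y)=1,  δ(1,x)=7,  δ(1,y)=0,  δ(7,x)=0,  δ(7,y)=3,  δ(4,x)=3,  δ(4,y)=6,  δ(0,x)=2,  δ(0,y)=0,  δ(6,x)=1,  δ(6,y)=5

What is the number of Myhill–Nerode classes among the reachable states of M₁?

P0 = {4} | {0,1,2,3,5,6,7}.
On input x, block {0,1,2,3,5,6,7} splits into {0,1,2,6,7} and {3,5}.
On input x, block {0,1,2,6,7} splits into {0,1,6,7} and {2}.
Split {0,1,6,7} by δ(·,x) → {1,6,7} and {0}.
On input x, block {1,6,7} splits into {1,6} and {7}.
Refine {1,6} on symbol x: members go to different blocks, giving {1} and {6}.
The partition is now stable with 7 blocks: {4} | {1} | {3,5} | {2} | {0} | {7} | {6}.

7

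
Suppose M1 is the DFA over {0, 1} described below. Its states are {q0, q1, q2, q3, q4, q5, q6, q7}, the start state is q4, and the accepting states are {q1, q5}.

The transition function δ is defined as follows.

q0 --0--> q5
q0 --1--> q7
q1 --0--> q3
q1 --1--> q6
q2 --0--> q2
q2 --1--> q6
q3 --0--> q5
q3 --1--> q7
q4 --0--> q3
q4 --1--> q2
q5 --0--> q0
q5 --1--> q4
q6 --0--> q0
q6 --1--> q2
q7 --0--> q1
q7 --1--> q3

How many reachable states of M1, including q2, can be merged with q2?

1

Start with accepting vs non-accepting: {q1,q5} | {q0,q2,q3,q4,q6,q7}.
Refine {q0,q2,q3,q4,q6,q7} on symbol 0: members go to different blocks, giving {q0,q3,q7} and {q2,q4,q6}.
Refine {q2,q4,q6} on symbol 0: members go to different blocks, giving {q4,q6} and {q2}.
No further refinement is possible. Final partition (4 blocks): {q1,q5} | {q0,q3,q7} | {q4,q6} | {q2}.
The equivalence class containing q2 is {q2}, of size 1.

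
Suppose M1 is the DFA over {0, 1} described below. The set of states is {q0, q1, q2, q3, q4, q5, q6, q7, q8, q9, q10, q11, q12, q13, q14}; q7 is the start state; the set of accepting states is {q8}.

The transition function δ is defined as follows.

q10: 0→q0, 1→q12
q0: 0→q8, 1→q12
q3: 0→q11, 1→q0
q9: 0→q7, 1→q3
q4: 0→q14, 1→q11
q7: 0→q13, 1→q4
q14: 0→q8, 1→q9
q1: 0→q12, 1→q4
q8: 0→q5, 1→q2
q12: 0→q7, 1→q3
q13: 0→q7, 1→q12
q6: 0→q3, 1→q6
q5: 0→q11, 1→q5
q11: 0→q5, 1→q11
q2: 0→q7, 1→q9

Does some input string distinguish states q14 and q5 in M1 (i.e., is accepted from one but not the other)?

States {q1,q6,q10} cannot be reached from the start state, so discard them.
Initial partition by acceptance: {q8} | {q0,q2,q3,q4,q5,q7,q9,q11,q12,q13,q14}.
On input 0, block {q0,q2,q3,q4,q5,q7,q9,q11,q12,q13,q14} splits into {q2,q3,q4,q5,q7,q9,q11,q12,q13} and {q0,q14}.
Refine {q2,q3,q4,q5,q7,q9,q11,q12,q13} on symbol 0: members go to different blocks, giving {q2,q3,q5,q7,q9,q11,q12,q13} and {q4}.
Split {q2,q3,q5,q7,q9,q11,q12,q13} by δ(·,1) → {q2,q5,q9,q11,q12,q13} and {q3} and {q7}.
On input 0, block {q2,q5,q9,q11,q12,q13} splits into {q2,q9,q12,q13} and {q5,q11}.
On input 1, block {q2,q9,q12,q13} splits into {q2,q13} and {q9,q12}.
No further refinement is possible. Final partition (8 blocks): {q8} | {q2,q13} | {q0,q14} | {q4} | {q3} | {q7} | {q5,q11} | {q9,q12}.
q14 and q5 end up in different blocks, so they are distinguishable. For instance, the string '0' is accepted from only q14.

Yes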